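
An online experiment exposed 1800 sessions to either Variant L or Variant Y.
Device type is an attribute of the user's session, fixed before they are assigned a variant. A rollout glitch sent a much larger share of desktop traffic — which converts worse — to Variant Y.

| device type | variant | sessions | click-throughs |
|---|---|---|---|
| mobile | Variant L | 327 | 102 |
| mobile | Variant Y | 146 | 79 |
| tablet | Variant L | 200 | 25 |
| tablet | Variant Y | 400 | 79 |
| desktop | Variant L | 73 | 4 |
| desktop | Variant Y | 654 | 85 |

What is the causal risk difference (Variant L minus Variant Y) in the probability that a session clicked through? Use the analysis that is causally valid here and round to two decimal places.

-0.11

Since device type is a pre-existing factor (not a product of the variant) and it affects the outcome on its own, it is a confounder. The stratified rates, not the pooled rate, identify the causal effect.
Adjusting over the population distribution of device type: 0.263·(0.312−0.541) + 0.333·(0.125−0.198) + 0.404·(0.055−0.130) = -0.115.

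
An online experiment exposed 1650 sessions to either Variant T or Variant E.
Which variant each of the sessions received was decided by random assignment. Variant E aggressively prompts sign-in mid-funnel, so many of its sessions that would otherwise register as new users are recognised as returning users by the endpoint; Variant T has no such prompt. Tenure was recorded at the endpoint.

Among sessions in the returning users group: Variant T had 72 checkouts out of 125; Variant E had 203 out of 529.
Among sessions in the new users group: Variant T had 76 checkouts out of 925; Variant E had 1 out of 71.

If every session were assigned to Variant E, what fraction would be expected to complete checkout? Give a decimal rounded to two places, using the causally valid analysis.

0.34

User tenure is recorded after the variant and is itself shifted by it — it sits on the causal path from variant to outcome. Conditioning on a mediator would strip out part of the effect we want; the pooled comparison gives the total causal effect.
So P(outcome | do(Variant E)) is just the pooled rate for Variant E: 204/600 = 0.340.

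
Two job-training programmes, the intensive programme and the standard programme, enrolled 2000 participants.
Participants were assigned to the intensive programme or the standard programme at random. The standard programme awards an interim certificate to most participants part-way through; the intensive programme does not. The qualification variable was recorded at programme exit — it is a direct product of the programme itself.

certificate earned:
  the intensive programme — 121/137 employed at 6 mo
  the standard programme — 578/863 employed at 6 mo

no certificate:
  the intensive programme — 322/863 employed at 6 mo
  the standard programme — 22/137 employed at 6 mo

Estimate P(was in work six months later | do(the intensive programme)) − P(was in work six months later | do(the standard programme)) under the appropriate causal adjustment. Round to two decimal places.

-0.16

Because the programme influences qualification attained during the programme, qualification attained during the programme is a post-treatment mediator, not a confounder. Stratifying on it would bias the estimate; the causal effect is the crude pooled difference.
The causal difference is the pooled difference: 0.443 − 0.600 = -0.157.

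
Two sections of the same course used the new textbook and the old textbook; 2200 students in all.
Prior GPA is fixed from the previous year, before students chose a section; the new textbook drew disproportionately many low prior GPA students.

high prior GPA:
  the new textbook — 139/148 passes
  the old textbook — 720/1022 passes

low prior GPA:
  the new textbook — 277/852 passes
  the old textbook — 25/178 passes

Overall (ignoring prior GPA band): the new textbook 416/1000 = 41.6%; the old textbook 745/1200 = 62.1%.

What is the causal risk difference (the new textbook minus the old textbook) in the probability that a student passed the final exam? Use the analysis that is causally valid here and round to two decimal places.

The prior GPA band-specific comparison favours the new textbook throughout, but the pooled figures favour the old textbook. The question is whether to condition on prior GPA band.
Prior GPA band satisfies the back-door criterion: it is not a descendant of the teaching method, and it blocks the spurious path from teaching method to outcome. Adjusting for it (i.e., using the within-prior GPA band rates) gives the causal effect.
Adjusting over the population distribution of prior GPA band: 0.532·(0.939−0.705) + 0.468·(0.325−0.140) = +0.211.

+0.21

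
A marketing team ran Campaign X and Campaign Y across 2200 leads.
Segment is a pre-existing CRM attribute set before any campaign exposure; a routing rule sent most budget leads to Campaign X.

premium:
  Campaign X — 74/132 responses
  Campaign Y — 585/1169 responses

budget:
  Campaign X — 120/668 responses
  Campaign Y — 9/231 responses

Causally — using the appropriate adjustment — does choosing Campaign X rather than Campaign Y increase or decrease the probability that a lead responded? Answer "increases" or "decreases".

Within every customer segment level Campaign X has the higher rate, yet pooled Campaign Y does — Simpson's reversal.
Customer segment is set before the campaign has any effect — it is not caused by the campaign — and it independently drives the outcome. That makes it a confounder, so the causal comparison is within customer segment levels.
Within each level — premium: 56.1% vs 50.0%; budget: 18.0% vs 3.9% — Campaign X is higher every time.

increases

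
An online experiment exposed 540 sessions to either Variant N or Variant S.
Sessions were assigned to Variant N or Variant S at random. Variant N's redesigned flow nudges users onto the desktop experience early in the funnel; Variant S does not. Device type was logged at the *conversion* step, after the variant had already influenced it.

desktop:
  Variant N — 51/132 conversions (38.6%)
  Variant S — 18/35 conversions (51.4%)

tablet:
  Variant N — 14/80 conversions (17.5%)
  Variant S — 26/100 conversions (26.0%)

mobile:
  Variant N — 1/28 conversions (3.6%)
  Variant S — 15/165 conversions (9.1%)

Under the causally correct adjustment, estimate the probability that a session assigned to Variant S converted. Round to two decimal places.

0.20

The device type-specific comparison favours Variant S throughout, but the pooled figures favour Variant N. The question is whether to condition on device type.
Because the variant influences device type, device type is a post-treatment mediator, not a confounder. Stratifying on it would bias the estimate; the causal effect is the crude pooled difference.
So P(outcome | do(Variant S)) is just the pooled rate for Variant S: 59/300 = 0.197.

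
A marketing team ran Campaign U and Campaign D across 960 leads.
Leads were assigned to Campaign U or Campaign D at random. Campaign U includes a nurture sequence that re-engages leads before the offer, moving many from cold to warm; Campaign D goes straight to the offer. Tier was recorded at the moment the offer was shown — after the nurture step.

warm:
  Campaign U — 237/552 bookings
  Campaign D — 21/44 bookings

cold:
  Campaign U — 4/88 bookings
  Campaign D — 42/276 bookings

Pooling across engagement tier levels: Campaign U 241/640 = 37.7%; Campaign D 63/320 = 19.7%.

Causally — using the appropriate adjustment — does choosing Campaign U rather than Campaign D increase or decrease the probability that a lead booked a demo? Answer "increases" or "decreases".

increases

The engagement tier-specific comparison favours Campaign D throughout, but the pooled figures favour Campaign U. The question is whether to condition on engagement tier.
Stratifying would compare campaigns among leads the campaigns themselves sorted into engagement tier groups — a form of selection on an intermediate. The unconditioned pooled rates give the total causal effect.
Pooled: Campaign U 37.7% vs Campaign D 19.7%; Campaign U is higher overall.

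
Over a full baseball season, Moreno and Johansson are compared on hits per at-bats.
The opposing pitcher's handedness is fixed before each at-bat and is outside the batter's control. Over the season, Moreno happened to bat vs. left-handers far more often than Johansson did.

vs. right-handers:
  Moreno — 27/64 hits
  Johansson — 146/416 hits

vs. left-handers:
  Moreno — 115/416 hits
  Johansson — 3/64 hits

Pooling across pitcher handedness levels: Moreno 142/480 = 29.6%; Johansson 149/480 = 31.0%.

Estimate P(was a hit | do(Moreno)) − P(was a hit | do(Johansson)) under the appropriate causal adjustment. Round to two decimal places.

+0.15

Nothing the player does changes pitcher handedness; the imbalance is an allocation artefact. With pitcher handedness also predicting the outcome, the pooled figure is confounded, and the within-stratum comparison is the causal one.
Adjusting over the population distribution of pitcher handedness: 0.500·(0.422−0.351) + 0.500·(0.276−0.047) = +0.150.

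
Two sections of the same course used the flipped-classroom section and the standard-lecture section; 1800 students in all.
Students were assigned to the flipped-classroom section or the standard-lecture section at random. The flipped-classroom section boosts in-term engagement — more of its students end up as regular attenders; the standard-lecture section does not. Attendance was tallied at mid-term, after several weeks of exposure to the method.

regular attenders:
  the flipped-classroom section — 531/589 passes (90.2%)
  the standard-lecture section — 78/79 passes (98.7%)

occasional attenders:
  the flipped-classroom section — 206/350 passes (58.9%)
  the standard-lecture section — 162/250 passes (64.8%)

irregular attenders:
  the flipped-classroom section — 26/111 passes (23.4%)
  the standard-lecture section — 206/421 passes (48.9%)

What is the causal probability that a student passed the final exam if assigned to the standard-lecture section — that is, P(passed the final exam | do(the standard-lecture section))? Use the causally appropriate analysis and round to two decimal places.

0.59

Mid-term attendance here is a post-treatment variable shaped by the teaching method; conditioning on it would introduce bias rather than remove it. The overall comparison is the causal one.
So P(outcome | do(the standard-lecture section)) is just the pooled rate for the standard-lecture section: 446/750 = 0.595.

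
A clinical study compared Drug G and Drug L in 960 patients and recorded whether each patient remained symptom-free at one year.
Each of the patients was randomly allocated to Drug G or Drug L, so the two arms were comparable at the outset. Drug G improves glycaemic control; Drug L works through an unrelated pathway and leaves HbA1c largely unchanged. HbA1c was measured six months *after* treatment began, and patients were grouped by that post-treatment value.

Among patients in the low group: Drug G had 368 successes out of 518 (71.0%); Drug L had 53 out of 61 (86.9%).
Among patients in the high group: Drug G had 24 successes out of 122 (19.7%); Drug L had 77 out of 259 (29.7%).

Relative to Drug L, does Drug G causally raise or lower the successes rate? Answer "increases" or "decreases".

increases

Within every HbA1c level Drug L has the higher rate, yet pooled Drug G does — Simpson's reversal.
HbA1c is downstream of the drug. One should not condition on a consequence of treatment, so the overall rates are the right comparison.
Pooled: Drug G 61.3% vs Drug L 40.6%; Drug G is higher overall.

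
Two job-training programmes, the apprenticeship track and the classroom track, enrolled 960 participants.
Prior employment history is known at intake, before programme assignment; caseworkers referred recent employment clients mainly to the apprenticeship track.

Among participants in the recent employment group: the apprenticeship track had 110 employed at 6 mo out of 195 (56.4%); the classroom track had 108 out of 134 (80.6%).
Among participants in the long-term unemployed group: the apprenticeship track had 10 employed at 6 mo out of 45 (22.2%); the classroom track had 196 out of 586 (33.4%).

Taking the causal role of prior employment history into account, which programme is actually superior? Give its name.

the classroom track

The imbalance in prior employment history arose from how participants were allocated, not from anything the programme did; and prior employment history independently affects the outcome. The pooled gap is confounded — condition on prior employment history.
Within each level — recent employment: 56.4% vs 80.6%; long-term unemployed: 22.2% vs 33.4% — the classroom track is higher every time.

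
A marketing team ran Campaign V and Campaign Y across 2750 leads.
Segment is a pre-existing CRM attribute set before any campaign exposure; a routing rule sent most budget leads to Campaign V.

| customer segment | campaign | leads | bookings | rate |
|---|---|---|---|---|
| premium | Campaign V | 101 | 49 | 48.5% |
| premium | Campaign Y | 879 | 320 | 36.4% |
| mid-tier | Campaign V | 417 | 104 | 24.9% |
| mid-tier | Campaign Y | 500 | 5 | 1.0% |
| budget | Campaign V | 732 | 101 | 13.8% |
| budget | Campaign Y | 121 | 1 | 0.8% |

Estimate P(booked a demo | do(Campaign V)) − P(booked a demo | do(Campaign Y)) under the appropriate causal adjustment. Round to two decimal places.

Here customer segment is a common cause — it drives both which campaign a case falls under and the outcome. The crude comparison mixes populations; the stratum-specific rates are the causally relevant ones.
Adjusting over the population distribution of customer segment: 0.356·(0.485−0.364) + 0.333·(0.249−0.010) + 0.310·(0.138−0.008) = +0.163.

+0.16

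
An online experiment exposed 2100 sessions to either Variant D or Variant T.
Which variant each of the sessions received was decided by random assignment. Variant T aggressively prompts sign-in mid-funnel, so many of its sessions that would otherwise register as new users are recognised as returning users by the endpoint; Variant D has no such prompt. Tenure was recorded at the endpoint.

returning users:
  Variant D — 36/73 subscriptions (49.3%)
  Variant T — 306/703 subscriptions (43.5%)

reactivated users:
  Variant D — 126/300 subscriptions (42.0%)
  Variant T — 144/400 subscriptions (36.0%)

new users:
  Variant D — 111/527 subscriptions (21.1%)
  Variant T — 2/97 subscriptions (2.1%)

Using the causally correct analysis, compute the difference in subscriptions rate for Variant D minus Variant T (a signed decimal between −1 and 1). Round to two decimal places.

-0.07

Within every user tenure level Variant D has the higher rate, yet pooled Variant T does — Simpson's reversal.
User tenure is downstream of the variant. One should not condition on a consequence of treatment, so the overall rates are the right comparison.
The causal difference is the pooled difference: 0.303 − 0.377 = -0.073.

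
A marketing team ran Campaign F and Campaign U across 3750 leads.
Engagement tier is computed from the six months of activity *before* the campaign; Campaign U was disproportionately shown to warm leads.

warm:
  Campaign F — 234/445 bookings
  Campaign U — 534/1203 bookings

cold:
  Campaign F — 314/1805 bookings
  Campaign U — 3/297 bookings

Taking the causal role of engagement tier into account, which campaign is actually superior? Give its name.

Campaign F

Engagement tier is set before the campaign has any effect — it is not caused by the campaign — and it independently drives the outcome. That makes it a confounder, so the causal comparison is within engagement tier levels.
Within each level — warm: 52.6% vs 44.4%; cold: 17.4% vs 1.0% — Campaign F is higher every time.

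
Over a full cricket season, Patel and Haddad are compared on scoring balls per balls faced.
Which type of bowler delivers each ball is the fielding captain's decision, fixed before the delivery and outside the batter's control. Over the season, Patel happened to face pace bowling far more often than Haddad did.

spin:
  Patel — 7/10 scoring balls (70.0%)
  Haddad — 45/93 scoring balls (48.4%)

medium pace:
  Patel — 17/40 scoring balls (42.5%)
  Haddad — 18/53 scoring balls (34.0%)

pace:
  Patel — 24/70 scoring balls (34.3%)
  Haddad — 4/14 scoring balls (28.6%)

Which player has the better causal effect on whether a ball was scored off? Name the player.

The bowling type-specific comparison favours Patel throughout, but the pooled figures favour Haddad. The question is whether to condition on bowling type.
Here bowling type is a common cause — it drives both which player a case falls under and the outcome. The crude comparison mixes populations; the stratum-specific rates are the causally relevant ones.
Within each level — spin: 70.0% vs 48.4%; medium pace: 42.5% vs 34.0%; pace: 34.3% vs 28.6% — Patel is higher every time.

Patel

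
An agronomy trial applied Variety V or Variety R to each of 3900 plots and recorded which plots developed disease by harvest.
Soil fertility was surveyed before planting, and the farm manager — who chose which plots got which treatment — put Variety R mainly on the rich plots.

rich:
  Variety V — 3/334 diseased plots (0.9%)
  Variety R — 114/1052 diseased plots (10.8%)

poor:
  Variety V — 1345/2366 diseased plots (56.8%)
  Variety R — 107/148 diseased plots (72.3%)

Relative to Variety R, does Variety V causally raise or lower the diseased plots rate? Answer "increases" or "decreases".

decreases

Within every soil fertility level Variety V has the lower rate, yet pooled Variety R does — Simpson's reversal.
Soil fertility satisfies the back-door criterion: it is not a descendant of the variety, and it blocks the spurious path from variety to outcome. Adjusting for it (i.e., using the within-soil fertility rates) gives the causal effect.
Within each level — rich: 0.9% vs 10.8%; poor: 56.8% vs 72.3% — Variety V is lower every time.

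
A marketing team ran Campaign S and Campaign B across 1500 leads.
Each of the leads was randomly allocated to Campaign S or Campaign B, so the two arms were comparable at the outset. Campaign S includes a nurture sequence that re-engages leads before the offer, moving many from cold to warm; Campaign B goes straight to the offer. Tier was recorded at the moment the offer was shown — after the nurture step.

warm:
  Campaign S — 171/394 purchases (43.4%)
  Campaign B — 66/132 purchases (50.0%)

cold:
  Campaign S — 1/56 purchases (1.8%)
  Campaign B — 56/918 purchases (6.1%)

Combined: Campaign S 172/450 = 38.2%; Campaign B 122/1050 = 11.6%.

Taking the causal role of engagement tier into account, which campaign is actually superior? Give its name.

The distribution of engagement tier is itself part of what the campaign does — it is an intermediate outcome. Holding it fixed would remove that part of the effect; the total effect is the pooled difference.
Pooled: Campaign S 38.2% vs Campaign B 11.6%; Campaign S is higher overall.

Campaign S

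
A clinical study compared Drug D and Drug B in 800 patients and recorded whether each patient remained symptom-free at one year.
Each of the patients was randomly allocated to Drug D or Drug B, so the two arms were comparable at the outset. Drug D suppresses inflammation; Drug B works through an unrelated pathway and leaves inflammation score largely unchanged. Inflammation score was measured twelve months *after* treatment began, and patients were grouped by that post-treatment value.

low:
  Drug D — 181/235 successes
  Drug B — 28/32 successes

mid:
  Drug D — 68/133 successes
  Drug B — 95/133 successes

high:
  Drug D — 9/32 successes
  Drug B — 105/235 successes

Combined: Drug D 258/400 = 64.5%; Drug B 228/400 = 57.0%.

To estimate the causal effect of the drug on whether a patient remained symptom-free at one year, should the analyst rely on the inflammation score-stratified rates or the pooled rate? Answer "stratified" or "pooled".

Inflammation score lies on the pathway drug → inflammation score → outcome, so adjusting for it blocks the indirect effect. For the total causal effect of drug, use the unadjusted pooled rates.
Pooled: Drug D 64.5% vs Drug B 57.0%; Drug D is higher overall.

pooled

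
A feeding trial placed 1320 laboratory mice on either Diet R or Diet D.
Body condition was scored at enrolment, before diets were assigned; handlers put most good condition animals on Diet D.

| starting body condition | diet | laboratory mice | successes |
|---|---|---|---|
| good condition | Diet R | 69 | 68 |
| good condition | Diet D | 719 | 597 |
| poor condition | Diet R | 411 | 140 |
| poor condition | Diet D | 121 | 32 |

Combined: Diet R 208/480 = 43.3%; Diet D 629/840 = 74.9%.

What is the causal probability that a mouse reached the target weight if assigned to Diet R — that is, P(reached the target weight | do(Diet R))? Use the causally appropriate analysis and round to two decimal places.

0.73

Nothing the diet does changes starting body condition; the imbalance is an allocation artefact. With starting body condition also predicting the outcome, the pooled figure is confounded, and the within-stratum comparison is the causal one.
Standardising Diet R to the population starting body condition mix: 0.597·68/69 + 0.403·140/411 = 0.726.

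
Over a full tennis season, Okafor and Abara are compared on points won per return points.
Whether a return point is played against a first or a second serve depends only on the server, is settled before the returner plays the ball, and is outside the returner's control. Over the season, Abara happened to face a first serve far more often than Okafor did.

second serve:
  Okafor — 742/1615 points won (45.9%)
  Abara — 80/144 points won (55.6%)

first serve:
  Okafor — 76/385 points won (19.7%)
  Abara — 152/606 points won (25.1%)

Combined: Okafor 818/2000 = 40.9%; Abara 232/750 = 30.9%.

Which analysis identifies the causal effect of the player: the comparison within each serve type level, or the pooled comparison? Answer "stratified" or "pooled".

Serve type satisfies the back-door criterion: it is not a descendant of the player, and it blocks the spurious path from player to outcome. Adjusting for it (i.e., using the within-serve type rates) gives the causal effect.
Within each level — second serve: 45.9% vs 55.6%; first serve: 19.7% vs 25.1% — Abara is higher every time.

stratified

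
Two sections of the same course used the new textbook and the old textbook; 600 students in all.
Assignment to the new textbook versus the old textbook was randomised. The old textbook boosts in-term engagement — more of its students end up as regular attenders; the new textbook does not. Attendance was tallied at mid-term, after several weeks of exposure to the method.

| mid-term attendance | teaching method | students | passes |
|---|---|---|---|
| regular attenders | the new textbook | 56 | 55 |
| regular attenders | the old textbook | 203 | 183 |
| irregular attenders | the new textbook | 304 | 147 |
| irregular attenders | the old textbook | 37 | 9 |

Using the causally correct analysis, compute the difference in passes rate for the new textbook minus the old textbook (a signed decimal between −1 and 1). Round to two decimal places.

-0.24

The distribution of mid-term attendance is itself part of what the teaching method does — it is an intermediate outcome. Holding it fixed would remove that part of the effect; the total effect is the pooled difference.
The causal difference is the pooled difference: 0.561 − 0.800 = -0.239.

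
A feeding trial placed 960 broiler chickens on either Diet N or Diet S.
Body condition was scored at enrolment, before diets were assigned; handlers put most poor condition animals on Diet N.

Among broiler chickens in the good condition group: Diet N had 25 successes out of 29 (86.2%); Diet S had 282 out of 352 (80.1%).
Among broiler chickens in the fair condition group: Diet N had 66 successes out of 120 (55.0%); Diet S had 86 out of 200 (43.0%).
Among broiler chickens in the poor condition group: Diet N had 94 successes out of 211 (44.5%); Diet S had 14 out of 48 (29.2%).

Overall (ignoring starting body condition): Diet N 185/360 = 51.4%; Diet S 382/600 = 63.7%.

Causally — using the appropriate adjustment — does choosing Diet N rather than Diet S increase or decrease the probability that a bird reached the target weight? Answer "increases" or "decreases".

increases

The starting body condition-specific comparison favours Diet N throughout, but the pooled figures favour Diet S. The question is whether to condition on starting body condition.
Here starting body condition is a common cause — it drives both which diet a case falls under and the outcome. The crude comparison mixes populations; the stratum-specific rates are the causally relevant ones.
Within each level — good condition: 86.2% vs 80.1%; fair condition: 55.0% vs 43.0%; poor condition: 44.5% vs 29.2% — Diet N is higher every time.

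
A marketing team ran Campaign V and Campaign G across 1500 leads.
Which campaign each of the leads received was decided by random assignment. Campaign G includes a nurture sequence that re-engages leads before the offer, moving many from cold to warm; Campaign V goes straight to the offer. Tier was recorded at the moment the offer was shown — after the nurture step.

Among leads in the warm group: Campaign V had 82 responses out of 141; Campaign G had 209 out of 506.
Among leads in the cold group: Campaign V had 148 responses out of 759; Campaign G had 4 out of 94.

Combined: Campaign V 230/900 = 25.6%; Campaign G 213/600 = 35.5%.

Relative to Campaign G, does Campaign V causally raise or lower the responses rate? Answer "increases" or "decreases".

decreases

Within every engagement tier level Campaign V has the higher rate, yet pooled Campaign G does — Simpson's reversal.
Engagement tier here is a post-treatment variable shaped by the campaign; conditioning on it would introduce bias rather than remove it. The overall comparison is the causal one.
Pooled: Campaign V 25.6% vs Campaign G 35.5%; Campaign G is higher overall.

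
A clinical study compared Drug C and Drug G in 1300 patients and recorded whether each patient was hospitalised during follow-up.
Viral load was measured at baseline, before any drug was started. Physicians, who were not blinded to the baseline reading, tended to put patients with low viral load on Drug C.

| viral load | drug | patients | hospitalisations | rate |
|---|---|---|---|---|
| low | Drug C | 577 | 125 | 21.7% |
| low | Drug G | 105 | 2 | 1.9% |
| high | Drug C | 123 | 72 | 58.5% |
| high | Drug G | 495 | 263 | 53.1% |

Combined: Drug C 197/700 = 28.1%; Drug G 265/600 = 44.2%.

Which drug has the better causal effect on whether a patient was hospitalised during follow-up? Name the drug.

Drug G

The viral load-specific comparison favours Drug G throughout, but the pooled figures favour Drug C. The question is whether to condition on viral load.
Nothing the drug does changes viral load; the imbalance is an allocation artefact. With viral load also predicting the outcome, the pooled figure is confounded, and the within-stratum comparison is the causal one.
Within each level — low: 21.7% vs 1.9%; high: 58.5% vs 53.1% — Drug G is lower every time.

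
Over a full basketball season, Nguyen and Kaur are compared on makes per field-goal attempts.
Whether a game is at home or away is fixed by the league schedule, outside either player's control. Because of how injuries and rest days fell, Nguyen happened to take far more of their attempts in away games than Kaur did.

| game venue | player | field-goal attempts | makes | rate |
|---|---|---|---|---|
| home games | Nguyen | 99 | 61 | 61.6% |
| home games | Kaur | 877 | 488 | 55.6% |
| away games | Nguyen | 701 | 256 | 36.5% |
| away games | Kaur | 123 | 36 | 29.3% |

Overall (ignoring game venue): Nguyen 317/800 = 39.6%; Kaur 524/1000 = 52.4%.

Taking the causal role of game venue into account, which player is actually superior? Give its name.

The stratified and pooled comparisons disagree (Nguyen wins within each game venue; Kaur wins overall), so the answer turns on the causal role of game venue.
Since game venue is a pre-existing factor (not a product of the player) and it affects the outcome on its own, it is a confounder. The stratified rates, not the pooled rate, identify the causal effect.
Within each level — home games: 61.6% vs 55.6%; away games: 36.5% vs 29.3% — Nguyen is higher every time.

Nguyen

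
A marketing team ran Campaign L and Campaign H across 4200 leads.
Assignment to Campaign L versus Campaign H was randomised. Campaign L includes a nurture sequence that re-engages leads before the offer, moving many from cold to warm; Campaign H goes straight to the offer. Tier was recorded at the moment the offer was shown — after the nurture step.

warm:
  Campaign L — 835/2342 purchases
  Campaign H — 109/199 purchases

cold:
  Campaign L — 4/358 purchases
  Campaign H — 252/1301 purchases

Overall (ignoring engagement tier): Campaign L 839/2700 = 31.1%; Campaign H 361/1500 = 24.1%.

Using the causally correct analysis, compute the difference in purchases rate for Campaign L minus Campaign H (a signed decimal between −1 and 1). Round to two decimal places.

Because the campaign influences engagement tier, engagement tier is a post-treatment mediator, not a confounder. Stratifying on it would bias the estimate; the causal effect is the crude pooled difference.
The causal difference is the pooled difference: 0.311 − 0.241 = +0.070.

+0.07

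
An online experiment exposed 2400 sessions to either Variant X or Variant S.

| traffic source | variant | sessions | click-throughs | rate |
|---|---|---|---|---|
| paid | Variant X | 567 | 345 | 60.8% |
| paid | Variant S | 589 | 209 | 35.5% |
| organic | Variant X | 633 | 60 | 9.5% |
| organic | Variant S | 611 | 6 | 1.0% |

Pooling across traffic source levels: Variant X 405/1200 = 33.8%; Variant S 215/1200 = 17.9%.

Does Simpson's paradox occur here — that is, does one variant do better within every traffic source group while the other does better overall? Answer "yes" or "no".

Within each traffic source level (paid 60.8% vs 35.5%; organic 9.5% vs 1.0%), Variant X has the higher rate every time. Pooled: 33.8% vs 17.9% — Variant X has the higher rate overall. They agree.

no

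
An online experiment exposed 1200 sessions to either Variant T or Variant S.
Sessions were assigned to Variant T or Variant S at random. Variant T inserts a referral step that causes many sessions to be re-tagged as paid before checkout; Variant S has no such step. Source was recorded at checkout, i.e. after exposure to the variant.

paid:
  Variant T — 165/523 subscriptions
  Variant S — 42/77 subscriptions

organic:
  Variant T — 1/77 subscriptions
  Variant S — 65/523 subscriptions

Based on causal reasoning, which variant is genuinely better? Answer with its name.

Traffic source is downstream of the variant. One should not condition on a consequence of treatment, so the overall rates are the right comparison.
Pooled: Variant T 27.7% vs Variant S 17.8%; Variant T is higher overall.

Variant T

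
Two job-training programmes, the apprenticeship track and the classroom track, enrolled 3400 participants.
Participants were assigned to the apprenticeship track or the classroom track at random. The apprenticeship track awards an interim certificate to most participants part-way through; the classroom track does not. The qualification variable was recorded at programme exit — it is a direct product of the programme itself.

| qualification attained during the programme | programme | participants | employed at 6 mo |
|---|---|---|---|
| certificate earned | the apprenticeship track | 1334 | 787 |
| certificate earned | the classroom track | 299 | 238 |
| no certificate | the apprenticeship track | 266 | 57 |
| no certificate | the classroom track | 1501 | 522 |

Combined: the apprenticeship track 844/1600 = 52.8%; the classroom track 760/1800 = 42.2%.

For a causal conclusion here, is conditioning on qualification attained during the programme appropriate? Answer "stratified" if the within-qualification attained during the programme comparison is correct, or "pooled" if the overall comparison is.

pooled

Qualification attained during the programme lies on the pathway programme → qualification attained during the programme → outcome, so adjusting for it blocks the indirect effect. For the total causal effect of programme, use the unadjusted pooled rates.
Pooled: the apprenticeship track 52.8% vs the classroom track 42.2%; the apprenticeship track is higher overall.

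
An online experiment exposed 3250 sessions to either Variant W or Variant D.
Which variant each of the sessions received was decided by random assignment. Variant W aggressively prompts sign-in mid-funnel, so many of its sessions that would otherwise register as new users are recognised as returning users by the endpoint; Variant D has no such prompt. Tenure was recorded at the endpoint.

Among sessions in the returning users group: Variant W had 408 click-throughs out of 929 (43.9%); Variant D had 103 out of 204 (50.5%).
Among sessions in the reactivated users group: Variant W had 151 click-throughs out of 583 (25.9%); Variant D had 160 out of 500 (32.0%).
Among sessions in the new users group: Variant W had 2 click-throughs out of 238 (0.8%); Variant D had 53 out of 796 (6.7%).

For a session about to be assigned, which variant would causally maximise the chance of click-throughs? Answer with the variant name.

Variant W

The stratified and pooled comparisons disagree (Variant D wins within each user tenure; Variant W wins overall), so the answer turns on the causal role of user tenure.
Because the variant influences user tenure, user tenure is a post-treatment mediator, not a confounder. Stratifying on it would bias the estimate; the causal effect is the crude pooled difference.
Pooled: Variant W 32.1% vs Variant D 21.1%; Variant W is higher overall.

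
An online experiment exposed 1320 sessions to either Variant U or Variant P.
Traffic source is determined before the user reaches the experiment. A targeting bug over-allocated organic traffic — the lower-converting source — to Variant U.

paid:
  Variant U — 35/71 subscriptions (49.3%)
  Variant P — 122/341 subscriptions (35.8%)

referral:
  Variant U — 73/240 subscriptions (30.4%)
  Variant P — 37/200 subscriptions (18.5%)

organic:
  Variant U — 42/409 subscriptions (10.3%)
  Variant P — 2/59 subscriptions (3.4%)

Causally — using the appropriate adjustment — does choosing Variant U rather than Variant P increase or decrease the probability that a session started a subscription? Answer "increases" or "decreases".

Traffic source satisfies the back-door criterion: it is not a descendant of the variant, and it blocks the spurious path from variant to outcome. Adjusting for it (i.e., using the within-traffic source rates) gives the causal effect.
Within each level — paid: 49.3% vs 35.8%; referral: 30.4% vs 18.5%; organic: 10.3% vs 3.4% — Variant U is higher every time.

increases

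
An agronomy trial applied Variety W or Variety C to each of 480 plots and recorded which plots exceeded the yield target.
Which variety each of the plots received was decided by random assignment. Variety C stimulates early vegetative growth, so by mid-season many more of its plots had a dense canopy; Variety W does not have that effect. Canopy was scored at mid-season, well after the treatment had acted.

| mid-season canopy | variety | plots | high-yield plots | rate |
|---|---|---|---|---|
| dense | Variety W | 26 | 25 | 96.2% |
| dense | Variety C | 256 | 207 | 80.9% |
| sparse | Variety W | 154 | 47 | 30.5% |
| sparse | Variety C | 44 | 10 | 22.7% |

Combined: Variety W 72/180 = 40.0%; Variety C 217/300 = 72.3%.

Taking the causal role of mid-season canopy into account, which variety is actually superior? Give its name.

Variety W is higher inside every mid-season canopy stratum but Variety C is higher in aggregate. Whether to stratify depends on how mid-season canopy relates to the variety.
Stratifying would compare varietys among plots the varietys themselves sorted into mid-season canopy groups — a form of selection on an intermediate. The unconditioned pooled rates give the total causal effect.
Pooled: Variety W 40.0% vs Variety C 72.3%; Variety C is higher overall.

Variety C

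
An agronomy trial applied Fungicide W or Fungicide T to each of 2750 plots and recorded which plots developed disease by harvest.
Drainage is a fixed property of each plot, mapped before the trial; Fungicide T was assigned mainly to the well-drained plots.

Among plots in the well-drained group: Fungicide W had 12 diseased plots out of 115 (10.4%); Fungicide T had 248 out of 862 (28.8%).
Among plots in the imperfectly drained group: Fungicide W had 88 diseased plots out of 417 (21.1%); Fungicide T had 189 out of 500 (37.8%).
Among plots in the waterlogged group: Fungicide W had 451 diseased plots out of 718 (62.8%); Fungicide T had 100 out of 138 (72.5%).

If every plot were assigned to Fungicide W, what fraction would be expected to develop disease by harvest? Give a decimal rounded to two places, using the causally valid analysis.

0.30

Since field drainage is a pre-existing factor (not a product of the fungicide) and it affects the outcome on its own, it is a confounder. The stratified rates, not the pooled rate, identify the causal effect.
Standardising Fungicide W to the population field drainage mix: 0.355·12/115 + 0.333·88/417 + 0.311·451/718 = 0.303.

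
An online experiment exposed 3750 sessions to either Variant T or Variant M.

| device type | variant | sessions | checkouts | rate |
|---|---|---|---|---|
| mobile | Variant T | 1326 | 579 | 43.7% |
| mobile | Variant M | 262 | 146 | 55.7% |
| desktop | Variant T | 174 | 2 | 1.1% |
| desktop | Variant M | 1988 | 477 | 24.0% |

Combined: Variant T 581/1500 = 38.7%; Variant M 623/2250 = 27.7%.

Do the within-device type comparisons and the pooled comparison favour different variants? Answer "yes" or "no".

yes

Within each device type level (mobile 43.7% vs 55.7%; desktop 1.1% vs 24.0%), Variant M has the higher rate every time. Pooled: 38.7% vs 27.7% — Variant T has the higher rate overall. The two comparisons disagree.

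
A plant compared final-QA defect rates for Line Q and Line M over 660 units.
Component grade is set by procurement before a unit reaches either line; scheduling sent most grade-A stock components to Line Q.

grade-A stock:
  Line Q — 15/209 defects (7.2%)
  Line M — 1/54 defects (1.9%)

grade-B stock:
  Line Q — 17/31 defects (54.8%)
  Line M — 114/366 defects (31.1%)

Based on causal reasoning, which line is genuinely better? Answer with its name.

The stratified and pooled comparisons disagree (Line M wins within each component grade; Line Q wins overall), so the answer turns on the causal role of component grade.
Component grade is set before the line has any effect — it is not caused by the line — and it independently drives the outcome. That makes it a confounder, so the causal comparison is within component grade levels.
Within each level — grade-A stock: 7.2% vs 1.9%; grade-B stock: 54.8% vs 31.1% — Line M is lower every time.

Line M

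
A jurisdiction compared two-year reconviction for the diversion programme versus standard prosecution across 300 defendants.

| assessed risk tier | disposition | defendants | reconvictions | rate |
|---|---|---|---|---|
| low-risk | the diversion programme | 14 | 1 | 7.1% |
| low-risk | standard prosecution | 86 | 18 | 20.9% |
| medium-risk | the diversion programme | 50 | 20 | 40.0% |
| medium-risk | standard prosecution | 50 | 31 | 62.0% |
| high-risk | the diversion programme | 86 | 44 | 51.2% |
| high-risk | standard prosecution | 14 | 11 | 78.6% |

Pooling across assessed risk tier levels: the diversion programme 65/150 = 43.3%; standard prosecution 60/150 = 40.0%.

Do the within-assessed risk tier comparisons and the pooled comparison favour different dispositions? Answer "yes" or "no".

yes

Within each assessed risk tier level (low-risk 7.1% vs 20.9%; medium-risk 40.0% vs 62.0%; high-risk 51.2% vs 78.6%), the diversion programme has the lower rate every time. Pooled: 43.3% vs 40.0% — standard prosecution has the lower rate overall. The two comparisons disagree.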